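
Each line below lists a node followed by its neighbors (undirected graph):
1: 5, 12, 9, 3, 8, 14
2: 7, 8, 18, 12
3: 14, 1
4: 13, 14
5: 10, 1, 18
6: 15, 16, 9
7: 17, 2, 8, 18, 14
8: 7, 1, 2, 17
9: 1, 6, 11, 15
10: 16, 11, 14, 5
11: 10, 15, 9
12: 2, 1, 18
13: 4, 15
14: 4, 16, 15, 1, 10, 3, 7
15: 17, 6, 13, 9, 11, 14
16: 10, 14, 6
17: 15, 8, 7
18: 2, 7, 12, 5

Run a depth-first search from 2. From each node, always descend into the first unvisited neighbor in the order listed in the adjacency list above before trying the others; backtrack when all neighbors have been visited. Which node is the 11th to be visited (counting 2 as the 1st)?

5

Visit 2
2 → 7
7 → 17
17 → 15
15 → 6
6 → 16
16 → 10
10 → 11
11 → 9
9 → 1
1 → 5
5 → 18
18 → 12
1 → 3
3 → 14
14 → 4
4 → 13
1 → 8

Visit order: 2, 7, 17, 15, 6, 16, 10, 11, 9, 1, 5, 18, 12, 3, 14, 4, 13, 8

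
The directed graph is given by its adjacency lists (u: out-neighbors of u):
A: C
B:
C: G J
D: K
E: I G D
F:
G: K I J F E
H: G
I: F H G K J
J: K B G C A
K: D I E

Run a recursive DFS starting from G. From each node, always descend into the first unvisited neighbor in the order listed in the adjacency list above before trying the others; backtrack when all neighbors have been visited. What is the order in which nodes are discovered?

G → K → D → I → F → H → J → B → C → A → E

Visit G
G → K
K → D
K → I
I → F
I → H
I → J
J → B
J → C
J → A
K → E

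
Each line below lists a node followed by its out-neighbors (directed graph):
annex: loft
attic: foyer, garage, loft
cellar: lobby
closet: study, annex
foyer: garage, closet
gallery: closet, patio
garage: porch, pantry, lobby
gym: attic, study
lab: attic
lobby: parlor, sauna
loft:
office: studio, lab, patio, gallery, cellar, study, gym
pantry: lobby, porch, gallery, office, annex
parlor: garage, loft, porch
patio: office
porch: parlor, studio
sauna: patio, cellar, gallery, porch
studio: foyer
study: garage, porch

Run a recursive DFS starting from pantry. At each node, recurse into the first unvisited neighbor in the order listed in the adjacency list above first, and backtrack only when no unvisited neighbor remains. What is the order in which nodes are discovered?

pantry, lobby, parlor, garage, porch, studio, foyer, closet, study, annex, loft, sauna, patio, office, lab, attic, gallery, cellar, gym

Visit pantry
pantry → lobby
lobby → parlor
parlor → garage
garage → porch
porch → studio
studio → foyer
foyer → closet
closet → study
closet → annex
annex → loft
lobby → sauna
sauna → patio
patio → office
office → lab
lab → attic
office → gallery
office → cellar
office → gym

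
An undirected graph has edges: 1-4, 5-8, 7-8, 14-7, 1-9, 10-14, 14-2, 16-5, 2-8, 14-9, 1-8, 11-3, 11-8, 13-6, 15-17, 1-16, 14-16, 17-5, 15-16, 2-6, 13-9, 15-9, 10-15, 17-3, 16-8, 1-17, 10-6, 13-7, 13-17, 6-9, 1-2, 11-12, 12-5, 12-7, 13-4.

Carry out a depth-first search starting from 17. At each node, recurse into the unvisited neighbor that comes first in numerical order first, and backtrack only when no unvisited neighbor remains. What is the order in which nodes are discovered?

Visit 17
17 → 1
1 → 2
2 → 6
6 → 9
9 → 13
13 → 4
13 → 7
7 → 8
8 → 5
5 → 12
12 → 11
11 → 3
5 → 16
16 → 14
14 → 10
10 → 15

17 -> 1 -> 2 -> 6 -> 9 -> 13 -> 4 -> 7 -> 8 -> 5 -> 12 -> 11 -> 3 -> 16 -> 14 -> 10 -> 15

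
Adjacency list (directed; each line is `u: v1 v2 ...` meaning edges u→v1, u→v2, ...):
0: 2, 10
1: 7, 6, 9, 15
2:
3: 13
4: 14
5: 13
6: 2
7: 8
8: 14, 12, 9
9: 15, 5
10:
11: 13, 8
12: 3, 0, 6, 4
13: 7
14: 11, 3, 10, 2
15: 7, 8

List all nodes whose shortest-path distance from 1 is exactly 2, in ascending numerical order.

2, 5, 8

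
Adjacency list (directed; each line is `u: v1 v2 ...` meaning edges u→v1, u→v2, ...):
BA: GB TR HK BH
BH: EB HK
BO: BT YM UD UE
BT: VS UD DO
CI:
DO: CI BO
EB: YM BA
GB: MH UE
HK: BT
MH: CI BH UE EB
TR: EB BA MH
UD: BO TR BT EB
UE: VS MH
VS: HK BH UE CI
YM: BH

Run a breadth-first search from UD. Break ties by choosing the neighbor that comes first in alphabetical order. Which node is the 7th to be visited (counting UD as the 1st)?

YM

Visit UD; enqueue BO, BT, EB, TR → queue [BO, BT, EB, TR]
Visit BO; enqueue UE, YM → queue [BT, EB, TR, UE, YM]
Visit BT; enqueue DO, VS → queue [EB, TR, UE, YM, DO, VS]
Visit EB; enqueue BA → queue [TR, UE, YM, DO, VS, BA]
Visit TR; enqueue MH → queue [UE, YM, DO, VS, BA, MH]
Visit UE → queue [YM, DO, VS, BA, MH]
Visit YM; enqueue BH → queue [DO, VS, BA, MH, BH]
Visit DO; enqueue CI → queue [VS, BA, MH, BH, CI]
Visit VS; enqueue HK → queue [BA, MH, BH, CI, HK]
Visit BA; enqueue GB → queue [MH, BH, CI, HK, GB]
Visit MH → queue [BH, CI, HK, GB]
Visit BH → queue [CI, HK, GB]
Visit CI → queue [HK, GB]
Visit HK → queue [GB]
Visit GB → queue []

Visit order: UD, BO, BT, EB, TR, UE, YM, DO, VS, BA, MH, BH, CI, HK, GB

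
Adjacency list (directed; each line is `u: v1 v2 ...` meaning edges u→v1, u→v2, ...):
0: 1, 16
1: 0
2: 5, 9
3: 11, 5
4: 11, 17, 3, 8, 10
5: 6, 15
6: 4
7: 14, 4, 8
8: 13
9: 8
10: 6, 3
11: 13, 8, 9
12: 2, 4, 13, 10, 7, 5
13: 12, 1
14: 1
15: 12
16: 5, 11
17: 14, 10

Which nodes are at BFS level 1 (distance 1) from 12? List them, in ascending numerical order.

2, 4, 5, 7, 10, 13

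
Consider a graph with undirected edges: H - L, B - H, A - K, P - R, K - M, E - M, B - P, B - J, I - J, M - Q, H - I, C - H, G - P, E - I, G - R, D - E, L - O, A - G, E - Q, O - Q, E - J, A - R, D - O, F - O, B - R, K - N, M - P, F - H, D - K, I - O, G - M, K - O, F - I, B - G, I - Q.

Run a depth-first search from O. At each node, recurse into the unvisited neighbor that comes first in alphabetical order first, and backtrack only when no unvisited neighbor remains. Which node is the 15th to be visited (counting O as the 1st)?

N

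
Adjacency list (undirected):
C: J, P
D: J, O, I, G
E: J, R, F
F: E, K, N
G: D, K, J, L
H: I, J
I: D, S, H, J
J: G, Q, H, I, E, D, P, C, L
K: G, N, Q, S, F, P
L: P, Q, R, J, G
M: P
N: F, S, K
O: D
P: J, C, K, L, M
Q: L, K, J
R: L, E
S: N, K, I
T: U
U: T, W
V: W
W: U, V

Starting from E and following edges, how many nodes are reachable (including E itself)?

BFS from E visits: E, F, J, R, K, N, C, D, G, H, I, L, P, Q, S, O, M
Reachable nodes: 17 of 21 total.

17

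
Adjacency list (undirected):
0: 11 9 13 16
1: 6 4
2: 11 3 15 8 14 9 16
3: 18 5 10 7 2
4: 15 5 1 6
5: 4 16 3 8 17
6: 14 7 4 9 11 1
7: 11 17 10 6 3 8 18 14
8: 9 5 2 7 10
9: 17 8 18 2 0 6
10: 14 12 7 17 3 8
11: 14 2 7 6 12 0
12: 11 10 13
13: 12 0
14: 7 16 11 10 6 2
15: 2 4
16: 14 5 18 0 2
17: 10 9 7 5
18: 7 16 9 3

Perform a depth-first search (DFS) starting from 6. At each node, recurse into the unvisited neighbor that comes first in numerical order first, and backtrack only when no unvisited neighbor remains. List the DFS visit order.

Visit 6
6 → 1
1 → 4
4 → 5
5 → 3
3 → 2
2 → 8
8 → 7
7 → 10
10 → 12
12 → 11
11 → 0
0 → 9
9 → 17
9 → 18
18 → 16
16 → 14
0 → 13
2 → 15

6 1 4 5 3 2 8 7 10 12 11 0 9 17 18 16 14 13 15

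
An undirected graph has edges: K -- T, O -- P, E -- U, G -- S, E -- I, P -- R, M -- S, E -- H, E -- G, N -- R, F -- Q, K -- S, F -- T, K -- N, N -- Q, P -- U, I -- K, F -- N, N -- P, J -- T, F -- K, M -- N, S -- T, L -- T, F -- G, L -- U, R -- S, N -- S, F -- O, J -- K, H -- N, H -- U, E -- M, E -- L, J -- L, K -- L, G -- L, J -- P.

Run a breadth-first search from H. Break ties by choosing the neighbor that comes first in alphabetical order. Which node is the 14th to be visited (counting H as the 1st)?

Visit H; enqueue E, N, U → queue [E, N, U]
Visit E; enqueue G, I, L, M → queue [N, U, G, I, L, M]
Visit N; enqueue F, K, P, Q, R, S → queue [U, G, I, L, M, F, K, P, Q, R, S]
Visit U → queue [G, I, L, M, F, K, P, Q, R, S]
Visit G → queue [I, L, M, F, K, P, Q, R, S]
Visit I → queue [L, M, F, K, P, Q, R, S]
Visit L; enqueue J, T → queue [M, F, K, P, Q, R, S, J, T]
Visit M → queue [F, K, P, Q, R, S, J, T]
Visit F; enqueue O → queue [K, P, Q, R, S, J, T, O]
Visit K → queue [P, Q, R, S, J, T, O]
Visit P → queue [Q, R, S, J, T, O]
Visit Q → queue [R, S, J, T, O]
Visit R → queue [S, J, T, O]
Visit S → queue [J, T, O]
Visit J → queue [T, O]
Visit T → queue [O]
Visit O → queue []

Visit order: H, E, N, U, G, I, L, M, F, K, P, Q, R, S, J, T, O

S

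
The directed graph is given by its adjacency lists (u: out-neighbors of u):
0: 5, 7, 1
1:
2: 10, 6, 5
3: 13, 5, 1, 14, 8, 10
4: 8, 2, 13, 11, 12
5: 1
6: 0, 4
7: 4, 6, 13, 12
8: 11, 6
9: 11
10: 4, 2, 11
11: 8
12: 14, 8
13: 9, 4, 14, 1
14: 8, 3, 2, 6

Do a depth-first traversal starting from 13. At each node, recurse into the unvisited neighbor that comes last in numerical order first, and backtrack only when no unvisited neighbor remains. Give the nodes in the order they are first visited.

Visit 13
13 → 14
14 → 8
8 → 11
8 → 6
6 → 4
4 → 12
4 → 2
2 → 10
2 → 5
5 → 1
6 → 0
0 → 7
14 → 3
13 → 9

13, 14, 8, 11, 6, 4, 12, 2, 10, 5, 1, 0, 7, 3, 9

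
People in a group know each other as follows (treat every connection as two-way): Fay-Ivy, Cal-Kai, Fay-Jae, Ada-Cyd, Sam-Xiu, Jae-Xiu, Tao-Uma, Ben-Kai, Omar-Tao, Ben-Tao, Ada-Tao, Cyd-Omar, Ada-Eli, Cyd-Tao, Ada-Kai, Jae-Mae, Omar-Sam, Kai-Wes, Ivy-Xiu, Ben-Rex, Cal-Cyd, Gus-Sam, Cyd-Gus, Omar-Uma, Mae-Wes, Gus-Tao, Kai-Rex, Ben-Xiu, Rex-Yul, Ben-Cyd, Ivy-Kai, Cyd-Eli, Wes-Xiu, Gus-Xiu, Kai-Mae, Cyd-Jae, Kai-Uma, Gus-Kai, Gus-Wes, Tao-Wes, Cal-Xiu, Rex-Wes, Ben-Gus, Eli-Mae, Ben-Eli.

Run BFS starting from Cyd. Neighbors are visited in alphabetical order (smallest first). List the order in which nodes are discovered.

Visit Cyd; enqueue Ada, Ben, Cal, Eli, Gus, Jae, Omar, Tao → queue [Ada, Ben, Cal, Eli, Gus, Jae, Omar, Tao]
Visit Ada; enqueue Kai → queue [Ben, Cal, Eli, Gus, Jae, Omar, Tao, Kai]
Visit Ben; enqueue Rex, Xiu → queue [Cal, Eli, Gus, Jae, Omar, Tao, Kai, Rex, Xiu]
Visit Cal → queue [Eli, Gus, Jae, Omar, Tao, Kai, Rex, Xiu]
Visit Eli; enqueue Mae → queue [Gus, Jae, Omar, Tao, Kai, Rex, Xiu, Mae]
Visit Gus; enqueue Sam, Wes → queue [Jae, Omar, Tao, Kai, Rex, Xiu, Mae, Sam, Wes]
Visit Jae; enqueue Fay → queue [Omar, Tao, Kai, Rex, Xiu, Mae, Sam, Wes, Fay]
Visit Omar; enqueue Uma → queue [Tao, Kai, Rex, Xiu, Mae, Sam, Wes, Fay, Uma]
Visit Tao → queue [Kai, Rex, Xiu, Mae, Sam, Wes, Fay, Uma]
Visit Kai; enqueue Ivy → queue [Rex, Xiu, Mae, Sam, Wes, Fay, Uma, Ivy]
Visit Rex; enqueue Yul → queue [Xiu, Mae, Sam, Wes, Fay, Uma, Ivy, Yul]
Visit Xiu → queue [Mae, Sam, Wes, Fay, Uma, Ivy, Yul]
Visit Mae → queue [Sam, Wes, Fay, Uma, Ivy, Yul]
Visit Sam → queue [Wes, Fay, Uma, Ivy, Yul]
Visit Wes → queue [Fay, Uma, Ivy, Yul]
Visit Fay → queue [Uma, Ivy, Yul]
Visit Uma → queue [Ivy, Yul]
Visit Ivy → queue [Yul]
Visit Yul → queue []

Cyd -> Ada -> Ben -> Cal -> Eli -> Gus -> Jae -> Omar -> Tao -> Kai -> Rex -> Xiu -> Mae -> Sam -> Wes -> Fay -> Uma -> Ivy -> Yul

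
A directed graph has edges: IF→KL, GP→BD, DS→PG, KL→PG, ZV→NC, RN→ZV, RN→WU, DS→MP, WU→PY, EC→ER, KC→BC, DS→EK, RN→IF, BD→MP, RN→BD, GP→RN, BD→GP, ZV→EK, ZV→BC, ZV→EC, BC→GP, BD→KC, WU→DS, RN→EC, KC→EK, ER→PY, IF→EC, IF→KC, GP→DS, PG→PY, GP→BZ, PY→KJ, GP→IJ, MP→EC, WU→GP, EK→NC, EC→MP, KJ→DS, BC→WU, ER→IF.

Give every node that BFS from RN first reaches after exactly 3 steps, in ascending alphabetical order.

Level 0: RN
Level 1: BD, EC, IF, WU, ZV
Level 2: BC, DS, EK, ER, GP, KC, KL, MP, NC, PY
Level 3: BZ, IJ, KJ, PG

BZ, IJ, KJ, PG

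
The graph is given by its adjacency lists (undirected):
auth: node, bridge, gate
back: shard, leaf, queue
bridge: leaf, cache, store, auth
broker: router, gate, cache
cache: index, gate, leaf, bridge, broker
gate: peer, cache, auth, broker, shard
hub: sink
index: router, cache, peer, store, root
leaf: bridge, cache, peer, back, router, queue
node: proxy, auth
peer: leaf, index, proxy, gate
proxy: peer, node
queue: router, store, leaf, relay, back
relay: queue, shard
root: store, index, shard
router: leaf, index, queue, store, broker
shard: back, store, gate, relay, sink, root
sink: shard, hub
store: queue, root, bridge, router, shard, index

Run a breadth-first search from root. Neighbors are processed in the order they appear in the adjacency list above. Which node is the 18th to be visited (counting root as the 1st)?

hub

Visit root; enqueue store, index, shard → queue [store, index, shard]
Visit store; enqueue queue, bridge, router → queue [index, shard, queue, bridge, router]
Visit index; enqueue cache, peer → queue [shard, queue, bridge, router, cache, peer]
Visit shard; enqueue back, gate, relay, sink → queue [queue, bridge, router, cache, peer, back, gate, relay, sink]
Visit queue; enqueue leaf → queue [bridge, router, cache, peer, back, gate, relay, sink, leaf]
Visit bridge; enqueue auth → queue [router, cache, peer, back, gate, relay, sink, leaf, auth]
Visit router; enqueue broker → queue [cache, peer, back, gate, relay, sink, leaf, auth, broker]
Visit cache → queue [peer, back, gate, relay, sink, leaf, auth, broker]
Visit peer; enqueue proxy → queue [back, gate, relay, sink, leaf, auth, broker, proxy]
Visit back → queue [gate, relay, sink, leaf, auth, broker, proxy]
Visit gate → queue [relay, sink, leaf, auth, broker, proxy]
Visit relay → queue [sink, leaf, auth, broker, proxy]
Visit sink; enqueue hub → queue [leaf, auth, broker, proxy, hub]
Visit leaf → queue [auth, broker, proxy, hub]
Visit auth; enqueue node → queue [broker, proxy, hub, node]
Visit broker → queue [proxy, hub, node]
Visit proxy → queue [hub, node]
Visit hub → queue [node]
Visit node → queue []

Visit order: root, store, index, shard, queue, bridge, router, cache, peer, back, gate, relay, sink, leaf, auth, broker, proxy, hub, node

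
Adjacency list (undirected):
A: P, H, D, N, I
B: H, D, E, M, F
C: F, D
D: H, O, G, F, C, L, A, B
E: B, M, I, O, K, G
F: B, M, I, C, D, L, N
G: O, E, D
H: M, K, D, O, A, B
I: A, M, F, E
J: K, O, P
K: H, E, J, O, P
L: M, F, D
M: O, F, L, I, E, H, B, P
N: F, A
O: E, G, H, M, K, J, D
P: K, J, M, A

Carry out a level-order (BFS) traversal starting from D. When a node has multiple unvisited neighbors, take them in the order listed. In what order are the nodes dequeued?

Visit D; enqueue H, O, G, F, C, L, A, B → queue [H, O, G, F, C, L, A, B]
Visit H; enqueue M, K → queue [O, G, F, C, L, A, B, M, K]
Visit O; enqueue E, J → queue [G, F, C, L, A, B, M, K, E, J]
Visit G → queue [F, C, L, A, B, M, K, E, J]
Visit F; enqueue I, N → queue [C, L, A, B, M, K, E, J, I, N]
Visit C → queue [L, A, B, M, K, E, J, I, N]
Visit L → queue [A, B, M, K, E, J, I, N]
Visit A; enqueue P → queue [B, M, K, E, J, I, N, P]
Visit B → queue [M, K, E, J, I, N, P]
Visit M → queue [K, E, J, I, N, P]
Visit K → queue [E, J, I, N, P]
Visit E → queue [J, I, N, P]
Visit J → queue [I, N, P]
Visit I → queue [N, P]
Visit N → queue [P]
Visit P → queue []

D H O G F C L A B M K E J I N P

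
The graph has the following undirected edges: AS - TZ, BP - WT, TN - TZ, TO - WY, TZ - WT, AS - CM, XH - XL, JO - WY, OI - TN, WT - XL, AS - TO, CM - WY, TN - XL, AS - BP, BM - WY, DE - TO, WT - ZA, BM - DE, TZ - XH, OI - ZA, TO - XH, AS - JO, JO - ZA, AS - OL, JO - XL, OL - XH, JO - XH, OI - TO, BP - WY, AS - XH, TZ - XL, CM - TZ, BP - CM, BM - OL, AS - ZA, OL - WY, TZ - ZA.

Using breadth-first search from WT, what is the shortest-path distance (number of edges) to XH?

2

Level 0: WT
Level 1: BP, TZ, XL, ZA
Level 2: AS, CM, JO, OI, TN, WY, XH
Level 3: BM, OL, TO
Level 4: DE
XH first appears at level 2.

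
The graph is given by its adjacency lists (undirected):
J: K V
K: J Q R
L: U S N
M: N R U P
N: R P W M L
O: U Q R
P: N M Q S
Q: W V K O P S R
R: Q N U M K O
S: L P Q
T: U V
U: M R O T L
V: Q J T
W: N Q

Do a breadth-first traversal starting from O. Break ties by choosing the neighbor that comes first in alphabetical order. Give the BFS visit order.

Visit O; enqueue Q, R, U → queue [Q, R, U]
Visit Q; enqueue K, P, S, V, W → queue [R, U, K, P, S, V, W]
Visit R; enqueue M, N → queue [U, K, P, S, V, W, M, N]
Visit U; enqueue L, T → queue [K, P, S, V, W, M, N, L, T]
Visit K; enqueue J → queue [P, S, V, W, M, N, L, T, J]
Visit P → queue [S, V, W, M, N, L, T, J]
Visit S → queue [V, W, M, N, L, T, J]
Visit V → queue [W, M, N, L, T, J]
Visit W → queue [M, N, L, T, J]
Visit M → queue [N, L, T, J]
Visit N → queue [L, T, J]
Visit L → queue [T, J]
Visit T → queue [J]
Visit J → queue []

O, Q, R, U, K, P, S, V, W, M, N, L, T, J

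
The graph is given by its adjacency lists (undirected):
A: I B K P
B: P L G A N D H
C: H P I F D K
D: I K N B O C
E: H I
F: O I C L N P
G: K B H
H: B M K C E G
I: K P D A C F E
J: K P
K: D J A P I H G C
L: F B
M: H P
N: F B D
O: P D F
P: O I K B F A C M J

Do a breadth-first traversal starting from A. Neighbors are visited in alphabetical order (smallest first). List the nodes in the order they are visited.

A -> B -> I -> K -> P -> D -> G -> H -> L -> N -> C -> E -> F -> J -> M -> O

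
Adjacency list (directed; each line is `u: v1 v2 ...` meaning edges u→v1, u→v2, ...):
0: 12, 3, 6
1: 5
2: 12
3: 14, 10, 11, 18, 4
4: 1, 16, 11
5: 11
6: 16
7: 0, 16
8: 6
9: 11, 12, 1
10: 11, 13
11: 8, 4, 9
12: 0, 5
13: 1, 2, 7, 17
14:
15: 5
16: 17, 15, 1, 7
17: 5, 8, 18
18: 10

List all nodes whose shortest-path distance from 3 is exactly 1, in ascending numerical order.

4, 10, 11, 14, 18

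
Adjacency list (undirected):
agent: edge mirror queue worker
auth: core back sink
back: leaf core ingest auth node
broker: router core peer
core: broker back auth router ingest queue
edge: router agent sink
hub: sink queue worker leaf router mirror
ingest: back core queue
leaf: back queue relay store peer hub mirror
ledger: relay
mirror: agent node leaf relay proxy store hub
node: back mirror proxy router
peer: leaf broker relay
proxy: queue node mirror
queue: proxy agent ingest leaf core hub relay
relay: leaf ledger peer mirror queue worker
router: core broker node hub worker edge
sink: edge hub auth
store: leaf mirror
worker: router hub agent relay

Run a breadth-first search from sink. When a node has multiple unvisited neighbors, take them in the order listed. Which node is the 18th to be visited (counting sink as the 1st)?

Visit sink; enqueue edge, hub, auth → queue [edge, hub, auth]
Visit edge; enqueue router, agent → queue [hub, auth, router, agent]
Visit hub; enqueue queue, worker, leaf, mirror → queue [auth, router, agent, queue, worker, leaf, mirror]
Visit auth; enqueue core, back → queue [router, agent, queue, worker, leaf, mirror, core, back]
Visit router; enqueue broker, node → queue [agent, queue, worker, leaf, mirror, core, back, broker, node]
Visit agent → queue [queue, worker, leaf, mirror, core, back, broker, node]
Visit queue; enqueue proxy, ingest, relay → queue [worker, leaf, mirror, core, back, broker, node, proxy, ingest, relay]
Visit worker → queue [leaf, mirror, core, back, broker, node, proxy, ingest, relay]
Visit leaf; enqueue store, peer → queue [mirror, core, back, broker, node, proxy, ingest, relay, store, peer]
Visit mirror → queue [core, back, broker, node, proxy, ingest, relay, store, peer]
Visit core → queue [back, broker, node, proxy, ingest, relay, store, peer]
Visit back → queue [broker, node, proxy, ingest, relay, store, peer]
Visit broker → queue [node, proxy, ingest, relay, store, peer]
Visit node → queue [proxy, ingest, relay, store, peer]
Visit proxy → queue [ingest, relay, store, peer]
Visit ingest → queue [relay, store, peer]
Visit relay; enqueue ledger → queue [store, peer, ledger]
Visit store → queue [peer, ledger]
Visit peer → queue [ledger]
Visit ledger → queue []

Visit order: sink, edge, hub, auth, router, agent, queue, worker, leaf, mirror, core, back, broker, node, proxy, ingest, relay, store, peer, ledger

store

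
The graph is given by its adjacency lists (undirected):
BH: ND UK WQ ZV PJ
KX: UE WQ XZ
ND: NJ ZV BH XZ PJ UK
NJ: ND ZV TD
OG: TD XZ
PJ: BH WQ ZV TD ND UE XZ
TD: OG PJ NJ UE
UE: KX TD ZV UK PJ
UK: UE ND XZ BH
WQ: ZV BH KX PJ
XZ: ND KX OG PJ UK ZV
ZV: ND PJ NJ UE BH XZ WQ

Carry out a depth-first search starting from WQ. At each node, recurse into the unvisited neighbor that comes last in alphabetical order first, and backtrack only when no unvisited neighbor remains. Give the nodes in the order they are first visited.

Visit WQ
WQ → ZV
ZV → XZ
XZ → UK
UK → UE
UE → TD
TD → PJ
PJ → ND
ND → NJ
ND → BH
TD → OG
UE → KX

WQ, ZV, XZ, UK, UE, TD, PJ, ND, NJ, BH, OG, KX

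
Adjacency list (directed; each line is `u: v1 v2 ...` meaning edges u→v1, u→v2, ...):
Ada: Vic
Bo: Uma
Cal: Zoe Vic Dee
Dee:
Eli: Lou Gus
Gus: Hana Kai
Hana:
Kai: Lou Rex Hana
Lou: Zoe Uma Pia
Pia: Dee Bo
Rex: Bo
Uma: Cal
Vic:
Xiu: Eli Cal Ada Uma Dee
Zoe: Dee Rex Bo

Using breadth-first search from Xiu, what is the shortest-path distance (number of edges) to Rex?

Level 0: Xiu
Level 1: Ada, Cal, Dee, Eli, Uma
Level 2: Gus, Lou, Vic, Zoe
Level 3: Bo, Hana, Kai, Pia, Rex
Rex first appears at level 3.

3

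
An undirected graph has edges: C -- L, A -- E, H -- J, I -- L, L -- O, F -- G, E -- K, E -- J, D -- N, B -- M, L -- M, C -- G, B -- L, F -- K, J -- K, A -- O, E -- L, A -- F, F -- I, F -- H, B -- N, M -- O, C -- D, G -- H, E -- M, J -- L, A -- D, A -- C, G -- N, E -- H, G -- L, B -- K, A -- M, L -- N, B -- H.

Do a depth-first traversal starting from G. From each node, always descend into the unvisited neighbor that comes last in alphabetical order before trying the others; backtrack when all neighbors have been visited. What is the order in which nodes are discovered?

G → N → L → O → M → E → K → J → H → F → I → A → D → C → B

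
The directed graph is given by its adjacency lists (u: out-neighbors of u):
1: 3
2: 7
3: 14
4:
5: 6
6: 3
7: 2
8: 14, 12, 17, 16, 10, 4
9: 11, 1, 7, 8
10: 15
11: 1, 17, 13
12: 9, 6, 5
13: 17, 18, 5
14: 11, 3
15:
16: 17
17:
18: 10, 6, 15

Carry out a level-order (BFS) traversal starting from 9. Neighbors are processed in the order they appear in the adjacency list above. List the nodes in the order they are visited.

9, 11, 1, 7, 8, 17, 13, 3, 2, 14, 12, 16, 10, 4, 18, 5, 6, 15

Visit 9; enqueue 11, 1, 7, 8 → queue [11, 1, 7, 8]
Visit 11; enqueue 17, 13 → queue [1, 7, 8, 17, 13]
Visit 1; enqueue 3 → queue [7, 8, 17, 13, 3]
Visit 7; enqueue 2 → queue [8, 17, 13, 3, 2]
Visit 8; enqueue 14, 12, 16, 10, 4 → queue [17, 13, 3, 2, 14, 12, 16, 10, 4]
Visit 17 → queue [13, 3, 2, 14, 12, 16, 10, 4]
Visit 13; enqueue 18, 5 → queue [3, 2, 14, 12, 16, 10, 4, 18, 5]
Visit 3 → queue [2, 14, 12, 16, 10, 4, 18, 5]
Visit 2 → queue [14, 12, 16, 10, 4, 18, 5]
Visit 14 → queue [12, 16, 10, 4, 18, 5]
Visit 12; enqueue 6 → queue [16, 10, 4, 18, 5, 6]
Visit 16 → queue [10, 4, 18, 5, 6]
Visit 10; enqueue 15 → queue [4, 18, 5, 6, 15]
Visit 4 → queue [18, 5, 6, 15]
Visit 18 → queue [5, 6, 15]
Visit 5 → queue [6, 15]
Visit 6 → queue [15]
Visit 15 → queue []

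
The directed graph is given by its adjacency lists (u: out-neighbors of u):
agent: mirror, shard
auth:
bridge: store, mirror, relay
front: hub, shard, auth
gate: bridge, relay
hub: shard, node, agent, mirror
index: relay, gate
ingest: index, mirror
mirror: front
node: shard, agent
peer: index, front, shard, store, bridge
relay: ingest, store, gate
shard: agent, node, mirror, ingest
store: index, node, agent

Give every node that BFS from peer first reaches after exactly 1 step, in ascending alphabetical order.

bridge, front, index, shard, store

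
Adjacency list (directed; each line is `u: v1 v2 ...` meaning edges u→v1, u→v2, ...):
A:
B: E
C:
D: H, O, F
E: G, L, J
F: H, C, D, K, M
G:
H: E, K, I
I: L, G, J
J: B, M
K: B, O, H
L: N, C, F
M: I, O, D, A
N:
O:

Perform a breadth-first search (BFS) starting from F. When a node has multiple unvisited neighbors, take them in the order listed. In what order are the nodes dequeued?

Visit F; enqueue H, C, D, K, M → queue [H, C, D, K, M]
Visit H; enqueue E, I → queue [C, D, K, M, E, I]
Visit C → queue [D, K, M, E, I]
Visit D; enqueue O → queue [K, M, E, I, O]
Visit K; enqueue B → queue [M, E, I, O, B]
Visit M; enqueue A → queue [E, I, O, B, A]
Visit E; enqueue G, L, J → queue [I, O, B, A, G, L, J]
Visit I → queue [O, B, A, G, L, J]
Visit O → queue [B, A, G, L, J]
Visit B → queue [A, G, L, J]
Visit A → queue [G, L, J]
Visit G → queue [L, J]
Visit L; enqueue N → queue [J, N]
Visit J → queue [N]
Visit N → queue []

F → H → C → D → K → M → E → I → O → B → A → G → L → J → N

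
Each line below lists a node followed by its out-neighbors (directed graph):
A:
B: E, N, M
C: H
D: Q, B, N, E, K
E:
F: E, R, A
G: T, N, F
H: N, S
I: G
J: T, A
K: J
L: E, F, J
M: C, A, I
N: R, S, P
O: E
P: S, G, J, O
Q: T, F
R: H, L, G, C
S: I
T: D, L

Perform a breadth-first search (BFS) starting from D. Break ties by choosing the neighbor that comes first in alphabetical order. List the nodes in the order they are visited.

Visit D; enqueue B, E, K, N, Q → queue [B, E, K, N, Q]
Visit B; enqueue M → queue [E, K, N, Q, M]
Visit E → queue [K, N, Q, M]
Visit K; enqueue J → queue [N, Q, M, J]
Visit N; enqueue P, R, S → queue [Q, M, J, P, R, S]
Visit Q; enqueue F, T → queue [M, J, P, R, S, F, T]
Visit M; enqueue A, C, I → queue [J, P, R, S, F, T, A, C, I]
Visit J → queue [P, R, S, F, T, A, C, I]
Visit P; enqueue G, O → queue [R, S, F, T, A, C, I, G, O]
Visit R; enqueue H, L → queue [S, F, T, A, C, I, G, O, H, L]
Visit S → queue [F, T, A, C, I, G, O, H, L]
Visit F → queue [T, A, C, I, G, O, H, L]
Visit T → queue [A, C, I, G, O, H, L]
Visit A → queue [C, I, G, O, H, L]
Visit C → queue [I, G, O, H, L]
Visit I → queue [G, O, H, L]
Visit G → queue [O, H, L]
Visit O → queue [H, L]
Visit H → queue [L]
Visit L → queue []

D, B, E, K, N, Q, M, J, P, R, S, F, T, A, C, I, G, O, H, L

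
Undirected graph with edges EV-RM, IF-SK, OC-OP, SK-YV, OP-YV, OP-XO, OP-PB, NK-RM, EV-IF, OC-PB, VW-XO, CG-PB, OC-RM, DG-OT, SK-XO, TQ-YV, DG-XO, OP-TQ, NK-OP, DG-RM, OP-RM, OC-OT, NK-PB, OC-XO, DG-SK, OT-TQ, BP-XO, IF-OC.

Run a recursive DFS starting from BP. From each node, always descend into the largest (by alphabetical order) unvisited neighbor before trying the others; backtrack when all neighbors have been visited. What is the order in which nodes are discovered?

Visit BP
BP → XO
XO → VW
XO → SK
SK → YV
YV → TQ
TQ → OT
OT → OC
OC → RM
RM → OP
OP → PB
PB → NK
PB → CG
RM → EV
EV → IF
RM → DG

BP → XO → VW → SK → YV → TQ → OT → OC → RM → OP → PB → NK → CG → EV → IF → DG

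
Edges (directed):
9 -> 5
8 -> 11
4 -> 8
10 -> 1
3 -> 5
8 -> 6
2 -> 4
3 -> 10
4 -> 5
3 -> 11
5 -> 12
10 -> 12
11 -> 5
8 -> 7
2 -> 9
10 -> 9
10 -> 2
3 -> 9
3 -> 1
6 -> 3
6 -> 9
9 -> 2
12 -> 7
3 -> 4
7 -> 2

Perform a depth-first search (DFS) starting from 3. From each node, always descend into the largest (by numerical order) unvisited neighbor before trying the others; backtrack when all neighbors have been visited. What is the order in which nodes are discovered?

Visit 3
3 → 11
11 → 5
5 → 12
12 → 7
7 → 2
2 → 9
2 → 4
4 → 8
8 → 6
3 → 10
10 → 1

3, 11, 5, 12, 7, 2, 9, 4, 8, 6, 10, 1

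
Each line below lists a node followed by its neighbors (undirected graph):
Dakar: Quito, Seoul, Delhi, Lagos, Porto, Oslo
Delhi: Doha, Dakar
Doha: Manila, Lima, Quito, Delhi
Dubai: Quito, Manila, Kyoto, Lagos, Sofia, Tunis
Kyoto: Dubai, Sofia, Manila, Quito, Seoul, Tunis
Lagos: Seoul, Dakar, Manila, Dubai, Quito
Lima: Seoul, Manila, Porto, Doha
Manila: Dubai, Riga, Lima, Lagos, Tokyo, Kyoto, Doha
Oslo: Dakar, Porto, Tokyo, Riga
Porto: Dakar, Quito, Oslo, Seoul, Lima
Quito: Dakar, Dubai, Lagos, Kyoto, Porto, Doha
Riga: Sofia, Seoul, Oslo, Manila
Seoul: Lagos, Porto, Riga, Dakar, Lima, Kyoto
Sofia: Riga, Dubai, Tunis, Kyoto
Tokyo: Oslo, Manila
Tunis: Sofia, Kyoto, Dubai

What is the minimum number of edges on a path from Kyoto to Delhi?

Level 0: Kyoto
Level 1: Dubai, Manila, Quito, Seoul, Sofia, Tunis
Level 2: Dakar, Doha, Lagos, Lima, Porto, Riga, Tokyo
Level 3: Delhi, Oslo
Delhi first appears at level 3.

3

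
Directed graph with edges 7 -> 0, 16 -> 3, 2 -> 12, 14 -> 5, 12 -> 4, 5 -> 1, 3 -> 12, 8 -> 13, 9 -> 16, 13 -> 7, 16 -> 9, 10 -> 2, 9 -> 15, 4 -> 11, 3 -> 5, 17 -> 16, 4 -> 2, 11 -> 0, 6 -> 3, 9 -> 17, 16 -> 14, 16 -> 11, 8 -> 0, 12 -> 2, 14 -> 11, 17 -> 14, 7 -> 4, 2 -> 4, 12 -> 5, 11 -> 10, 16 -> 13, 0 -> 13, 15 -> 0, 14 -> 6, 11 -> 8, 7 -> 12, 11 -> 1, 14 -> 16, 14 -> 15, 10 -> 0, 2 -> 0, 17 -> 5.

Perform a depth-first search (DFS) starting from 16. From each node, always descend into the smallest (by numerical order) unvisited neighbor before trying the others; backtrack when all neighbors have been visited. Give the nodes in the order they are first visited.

16, 3, 5, 1, 12, 2, 0, 13, 7, 4, 11, 8, 10, 9, 15, 17, 14, 6

Visit 16
16 → 3
3 → 5
5 → 1
3 → 12
12 → 2
2 → 0
0 → 13
13 → 7
7 → 4
4 → 11
11 → 8
11 → 10
16 → 9
9 → 15
9 → 17
17 → 14
14 → 6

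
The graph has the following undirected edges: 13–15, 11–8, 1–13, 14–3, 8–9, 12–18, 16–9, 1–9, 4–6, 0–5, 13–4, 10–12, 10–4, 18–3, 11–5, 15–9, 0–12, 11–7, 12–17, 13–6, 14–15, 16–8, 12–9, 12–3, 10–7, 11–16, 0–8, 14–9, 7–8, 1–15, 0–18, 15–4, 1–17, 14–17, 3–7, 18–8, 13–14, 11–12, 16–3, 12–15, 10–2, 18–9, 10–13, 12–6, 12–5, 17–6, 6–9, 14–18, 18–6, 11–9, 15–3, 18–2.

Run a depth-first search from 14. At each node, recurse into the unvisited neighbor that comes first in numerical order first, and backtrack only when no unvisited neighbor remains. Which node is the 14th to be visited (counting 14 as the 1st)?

Visit 14
14 → 3
3 → 7
7 → 8
8 → 0
0 → 5
5 → 11
11 → 9
9 → 1
1 → 13
13 → 4
4 → 6
6 → 12
12 → 10
10 → 2
2 → 18
12 → 15
12 → 17
9 → 16

Visit order: 14, 3, 7, 8, 0, 5, 11, 9, 1, 13, 4, 6, 12, 10, 2, 18, 15, 17, 16

10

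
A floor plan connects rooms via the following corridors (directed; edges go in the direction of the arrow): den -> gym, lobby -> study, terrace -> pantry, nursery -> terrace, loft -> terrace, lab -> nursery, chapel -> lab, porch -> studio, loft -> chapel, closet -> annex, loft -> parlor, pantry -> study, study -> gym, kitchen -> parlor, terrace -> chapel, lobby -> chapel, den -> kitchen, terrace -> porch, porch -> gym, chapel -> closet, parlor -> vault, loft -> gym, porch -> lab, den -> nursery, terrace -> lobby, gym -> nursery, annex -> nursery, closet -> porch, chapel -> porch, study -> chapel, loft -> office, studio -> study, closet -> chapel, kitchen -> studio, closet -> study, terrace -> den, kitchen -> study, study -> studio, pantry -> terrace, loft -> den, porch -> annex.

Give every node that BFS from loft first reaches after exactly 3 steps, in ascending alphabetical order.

annex, studio, study

Level 0: loft
Level 1: chapel, den, gym, office, parlor, terrace
Level 2: closet, kitchen, lab, lobby, nursery, pantry, porch, vault
Level 3: annex, studio, study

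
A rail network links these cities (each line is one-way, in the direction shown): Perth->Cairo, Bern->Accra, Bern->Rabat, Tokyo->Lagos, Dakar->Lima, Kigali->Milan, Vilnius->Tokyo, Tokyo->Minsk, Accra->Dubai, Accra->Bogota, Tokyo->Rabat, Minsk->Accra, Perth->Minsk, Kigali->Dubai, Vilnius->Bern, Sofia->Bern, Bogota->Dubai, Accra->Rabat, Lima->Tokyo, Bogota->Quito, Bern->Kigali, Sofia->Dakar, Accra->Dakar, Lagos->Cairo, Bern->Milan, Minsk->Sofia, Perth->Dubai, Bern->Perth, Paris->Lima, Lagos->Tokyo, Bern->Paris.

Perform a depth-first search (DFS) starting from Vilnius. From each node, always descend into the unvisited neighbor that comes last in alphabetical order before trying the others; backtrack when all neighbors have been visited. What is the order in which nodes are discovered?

Vilnius Tokyo Rabat Minsk Sofia Dakar Lima Bern Perth Dubai Cairo Paris Milan Kigali Accra Bogota Quito Lagos

Visit Vilnius
Vilnius → Tokyo
Tokyo → Rabat
Tokyo → Minsk
Minsk → Sofia
Sofia → Dakar
Dakar → Lima
Sofia → Bern
Bern → Perth
Perth → Dubai
Perth → Cairo
Bern → Paris
Bern → Milan
Bern → Kigali
Bern → Accra
Accra → Bogota
Bogota → Quito
Tokyo → Lagos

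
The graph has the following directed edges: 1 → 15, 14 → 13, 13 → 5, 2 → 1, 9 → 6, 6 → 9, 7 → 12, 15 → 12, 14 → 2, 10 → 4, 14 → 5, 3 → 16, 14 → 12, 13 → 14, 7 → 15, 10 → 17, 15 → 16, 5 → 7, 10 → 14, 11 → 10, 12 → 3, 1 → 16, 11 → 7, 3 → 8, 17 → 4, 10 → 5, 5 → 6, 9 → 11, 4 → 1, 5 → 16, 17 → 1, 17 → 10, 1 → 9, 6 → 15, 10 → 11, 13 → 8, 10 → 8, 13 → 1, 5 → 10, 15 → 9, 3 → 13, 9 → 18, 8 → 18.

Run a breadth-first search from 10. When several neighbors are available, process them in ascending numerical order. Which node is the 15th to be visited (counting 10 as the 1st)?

Visit 10; enqueue 4, 5, 8, 11, 14, 17 → queue [4, 5, 8, 11, 14, 17]
Visit 4; enqueue 1 → queue [5, 8, 11, 14, 17, 1]
Visit 5; enqueue 6, 7, 16 → queue [8, 11, 14, 17, 1, 6, 7, 16]
Visit 8; enqueue 18 → queue [11, 14, 17, 1, 6, 7, 16, 18]
Visit 11 → queue [14, 17, 1, 6, 7, 16, 18]
Visit 14; enqueue 2, 12, 13 → queue [17, 1, 6, 7, 16, 18, 2, 12, 13]
Visit 17 → queue [1, 6, 7, 16, 18, 2, 12, 13]
Visit 1; enqueue 9, 15 → queue [6, 7, 16, 18, 2, 12, 13, 9, 15]
Visit 6 → queue [7, 16, 18, 2, 12, 13, 9, 15]
Visit 7 → queue [16, 18, 2, 12, 13, 9, 15]
Visit 16 → queue [18, 2, 12, 13, 9, 15]
Visit 18 → queue [2, 12, 13, 9, 15]
Visit 2 → queue [12, 13, 9, 15]
Visit 12; enqueue 3 → queue [13, 9, 15, 3]
Visit 13 → queue [9, 15, 3]
Visit 9 → queue [15, 3]
Visit 15 → queue [3]
Visit 3 → queue []

Visit order: 10, 4, 5, 8, 11, 14, 17, 1, 6, 7, 16, 18, 2, 12, 13, 9, 15, 3

13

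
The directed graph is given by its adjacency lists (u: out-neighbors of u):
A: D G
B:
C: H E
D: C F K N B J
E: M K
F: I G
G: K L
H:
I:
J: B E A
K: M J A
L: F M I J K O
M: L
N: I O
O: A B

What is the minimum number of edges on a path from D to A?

2

Level 0: D
Level 1: B, C, F, J, K, N
Level 2: A, E, G, H, I, M, O
Level 3: L
A first appears at level 2.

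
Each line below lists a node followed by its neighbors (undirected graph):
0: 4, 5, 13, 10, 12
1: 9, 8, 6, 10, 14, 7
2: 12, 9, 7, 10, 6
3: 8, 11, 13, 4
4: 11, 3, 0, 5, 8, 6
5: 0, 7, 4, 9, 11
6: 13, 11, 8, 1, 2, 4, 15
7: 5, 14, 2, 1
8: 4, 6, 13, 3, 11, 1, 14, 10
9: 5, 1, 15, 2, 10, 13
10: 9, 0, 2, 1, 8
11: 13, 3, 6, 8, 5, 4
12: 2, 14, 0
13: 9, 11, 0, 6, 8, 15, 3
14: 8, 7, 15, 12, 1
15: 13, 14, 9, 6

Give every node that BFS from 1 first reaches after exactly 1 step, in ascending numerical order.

6, 7, 8, 9, 10, 14

Level 0: 1
Level 1: 6, 7, 8, 9, 10, 14
Level 2: 0, 2, 3, 4, 5, 11, 12, 13, 15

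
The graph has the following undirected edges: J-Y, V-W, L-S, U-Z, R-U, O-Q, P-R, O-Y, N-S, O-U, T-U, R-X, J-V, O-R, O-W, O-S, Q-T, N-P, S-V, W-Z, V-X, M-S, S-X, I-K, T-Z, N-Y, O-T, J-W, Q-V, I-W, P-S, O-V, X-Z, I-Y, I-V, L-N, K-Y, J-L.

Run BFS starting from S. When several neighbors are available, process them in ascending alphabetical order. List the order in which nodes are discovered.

S, L, M, N, O, P, V, X, J, Y, Q, R, T, U, W, I, Z, K

Visit S; enqueue L, M, N, O, P, V, X → queue [L, M, N, O, P, V, X]
Visit L; enqueue J → queue [M, N, O, P, V, X, J]
Visit M → queue [N, O, P, V, X, J]
Visit N; enqueue Y → queue [O, P, V, X, J, Y]
Visit O; enqueue Q, R, T, U, W → queue [P, V, X, J, Y, Q, R, T, U, W]
Visit P → queue [V, X, J, Y, Q, R, T, U, W]
Visit V; enqueue I → queue [X, J, Y, Q, R, T, U, W, I]
Visit X; enqueue Z → queue [J, Y, Q, R, T, U, W, I, Z]
Visit J → queue [Y, Q, R, T, U, W, I, Z]
Visit Y; enqueue K → queue [Q, R, T, U, W, I, Z, K]
Visit Q → queue [R, T, U, W, I, Z, K]
Visit R → queue [T, U, W, I, Z, K]
Visit T → queue [U, W, I, Z, K]
Visit U → queue [W, I, Z, K]
Visit W → queue [I, Z, K]
Visit I → queue [Z, K]
Visit Z → queue [K]
Visit K → queue []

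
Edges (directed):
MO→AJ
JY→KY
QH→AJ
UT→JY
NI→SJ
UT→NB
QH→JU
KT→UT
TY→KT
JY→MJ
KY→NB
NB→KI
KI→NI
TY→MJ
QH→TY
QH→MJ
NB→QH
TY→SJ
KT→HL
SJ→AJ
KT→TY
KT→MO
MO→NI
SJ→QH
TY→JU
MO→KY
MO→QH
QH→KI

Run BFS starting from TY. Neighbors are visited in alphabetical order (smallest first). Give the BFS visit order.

TY → JU → KT → MJ → SJ → HL → MO → UT → AJ → QH → KY → NI → JY → NB → KI

Visit TY; enqueue JU, KT, MJ, SJ → queue [JU, KT, MJ, SJ]
Visit JU → queue [KT, MJ, SJ]
Visit KT; enqueue HL, MO, UT → queue [MJ, SJ, HL, MO, UT]
Visit MJ → queue [SJ, HL, MO, UT]
Visit SJ; enqueue AJ, QH → queue [HL, MO, UT, AJ, QH]
Visit HL → queue [MO, UT, AJ, QH]
Visit MO; enqueue KY, NI → queue [UT, AJ, QH, KY, NI]
Visit UT; enqueue JY, NB → queue [AJ, QH, KY, NI, JY, NB]
Visit AJ → queue [QH, KY, NI, JY, NB]
Visit QH; enqueue KI → queue [KY, NI, JY, NB, KI]
Visit KY → queue [NI, JY, NB, KI]
Visit NI → queue [JY, NB, KI]
Visit JY → queue [NB, KI]
Visit NB → queue [KI]
Visit KI → queue []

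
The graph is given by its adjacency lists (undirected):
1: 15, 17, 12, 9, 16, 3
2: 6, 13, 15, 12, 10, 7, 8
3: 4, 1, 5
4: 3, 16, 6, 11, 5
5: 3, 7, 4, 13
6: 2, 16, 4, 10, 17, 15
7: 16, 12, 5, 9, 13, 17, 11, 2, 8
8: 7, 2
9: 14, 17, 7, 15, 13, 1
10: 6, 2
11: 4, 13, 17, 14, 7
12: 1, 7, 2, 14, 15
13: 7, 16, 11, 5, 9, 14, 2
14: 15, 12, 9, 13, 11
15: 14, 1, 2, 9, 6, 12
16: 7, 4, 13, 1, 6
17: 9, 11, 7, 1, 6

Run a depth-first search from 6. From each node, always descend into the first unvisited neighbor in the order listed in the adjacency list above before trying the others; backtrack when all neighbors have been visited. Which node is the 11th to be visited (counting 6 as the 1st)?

12

Visit 6
6 → 2
2 → 13
13 → 7
7 → 16
16 → 4
4 → 3
3 → 1
1 → 15
15 → 14
14 → 12
14 → 9
9 → 17
17 → 11
3 → 5
7 → 8
2 → 10

Visit order: 6, 2, 13, 7, 16, 4, 3, 1, 15, 14, 12, 9, 17, 11, 5, 8, 10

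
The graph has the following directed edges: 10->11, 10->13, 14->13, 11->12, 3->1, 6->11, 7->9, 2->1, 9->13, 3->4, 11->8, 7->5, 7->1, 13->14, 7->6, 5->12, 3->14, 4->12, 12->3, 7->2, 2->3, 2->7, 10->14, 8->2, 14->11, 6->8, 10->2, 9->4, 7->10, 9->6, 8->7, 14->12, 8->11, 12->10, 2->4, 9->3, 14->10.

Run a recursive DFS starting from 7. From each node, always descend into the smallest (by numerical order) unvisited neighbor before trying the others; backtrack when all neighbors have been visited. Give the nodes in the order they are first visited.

7, 1, 2, 3, 4, 12, 10, 11, 8, 13, 14, 5, 6, 9

Visit 7
7 → 1
7 → 2
2 → 3
3 → 4
4 → 12
12 → 10
10 → 11
11 → 8
10 → 13
13 → 14
7 → 5
7 → 6
7 → 9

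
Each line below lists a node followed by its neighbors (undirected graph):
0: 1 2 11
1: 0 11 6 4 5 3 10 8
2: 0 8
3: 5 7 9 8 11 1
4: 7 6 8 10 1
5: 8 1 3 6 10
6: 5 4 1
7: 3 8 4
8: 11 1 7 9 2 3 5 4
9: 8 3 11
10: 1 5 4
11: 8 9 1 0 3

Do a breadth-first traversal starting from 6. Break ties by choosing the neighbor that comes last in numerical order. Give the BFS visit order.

6 → 5 → 4 → 1 → 10 → 8 → 3 → 7 → 11 → 0 → 9 → 2

Visit 6; enqueue 5, 4, 1 → queue [5, 4, 1]
Visit 5; enqueue 10, 8, 3 → queue [4, 1, 10, 8, 3]
Visit 4; enqueue 7 → queue [1, 10, 8, 3, 7]
Visit 1; enqueue 11, 0 → queue [10, 8, 3, 7, 11, 0]
Visit 10 → queue [8, 3, 7, 11, 0]
Visit 8; enqueue 9, 2 → queue [3, 7, 11, 0, 9, 2]
Visit 3 → queue [7, 11, 0, 9, 2]
Visit 7 → queue [11, 0, 9, 2]
Visit 11 → queue [0, 9, 2]
Visit 0 → queue [9, 2]
Visit 9 → queue [2]
Visit 2 → queue []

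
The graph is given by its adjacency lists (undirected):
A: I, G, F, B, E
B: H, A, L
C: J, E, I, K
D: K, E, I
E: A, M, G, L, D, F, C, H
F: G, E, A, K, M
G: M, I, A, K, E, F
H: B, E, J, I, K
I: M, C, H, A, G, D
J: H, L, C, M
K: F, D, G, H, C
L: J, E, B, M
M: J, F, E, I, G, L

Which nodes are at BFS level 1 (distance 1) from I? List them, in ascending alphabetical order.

A, C, D, G, H, M

Level 0: I
Level 1: A, C, D, G, H, M
Level 2: B, E, F, J, K, L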